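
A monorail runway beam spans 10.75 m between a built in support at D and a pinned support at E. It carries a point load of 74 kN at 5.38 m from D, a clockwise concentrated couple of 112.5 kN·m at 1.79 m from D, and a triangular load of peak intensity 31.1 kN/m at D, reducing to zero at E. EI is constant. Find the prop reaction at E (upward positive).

Release the roller at E. Primary structure: cantilever fixed at D.
Downward deflection at the released point E due to the loads:
  point load 74 at a = 5.38: Pa²(3L − a)/(6EI) = 9592/EI
  clockwise couple 112.5 at a = 1.79: M₀a(2L − a)/(2EI) = 1985/EI
  triangular load, peak 31.1 at the fixed end: w₀L⁴/(30EI) = 13844/EI
  δ_0 = 25421/EI
Tip deflection under a unit load at E: L³/(3EI) = 414.1/EI.
The prop prevents deflection at E: R_E = δ_0/δ_{EE} = 25421/414.1 = 61.39 kN.

R_E = 61.39 kN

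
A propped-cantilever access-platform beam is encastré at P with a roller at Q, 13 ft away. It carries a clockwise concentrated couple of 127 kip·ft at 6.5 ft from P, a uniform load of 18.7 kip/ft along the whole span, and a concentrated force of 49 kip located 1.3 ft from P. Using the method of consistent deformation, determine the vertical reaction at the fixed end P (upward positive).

R_P = 189.2 kip

Choose R_Q as the redundant. The primary structure is the cantilever fixed at P.
Downward deflection at the released point Q due to the loads:
  clockwise couple 127 at a = 6.5: M₀a(2L − a)/(2EI) = 8049/EI
  UDL 18.7: wL⁴/(8EI) = 66761/EI
  point load 49 at a = 1.3: Pa²(3L − a)/(6EI) = 520.3/EI
  δ_0 = 75330/EI
Tip deflection under a unit load at Q: L³/(3EI) = 732.3/EI.
Compatibility at Q: δ_0 − R_Q·δ_{QQ} = 0, so R_Q = 75330/732.3 = 102.9 kip.
Vertical equilibrium: R_P = ΣP − R_Q = 292.1 − 102.9 = 189.2 kip.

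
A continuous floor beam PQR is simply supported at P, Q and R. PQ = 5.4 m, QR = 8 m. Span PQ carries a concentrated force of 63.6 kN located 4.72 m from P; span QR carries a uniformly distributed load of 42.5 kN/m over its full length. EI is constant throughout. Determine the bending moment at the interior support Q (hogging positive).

M_Q = 217.3 kN·m

Insert a hinge at Q; M_Q is the redundant, and each span becomes simply supported.
End slopes at the hinge Q, treating each span as simply supported:
  span PQ: point load 63.6 at a = 4.72: Pab(L + a)/(6LEI) = 63.76/EI
  span QR: UDL 42.5: wL³/(24EI) = 906.7/EI
  relative rotation θ_0 = (63.76 + 906.7)/EI = 970.4/EI
A unit hogging moment at Q produces rotation L₁/(3EI) + L₂/(3EI) = 4.467/EI.
Slope continuity at Q: θ_0 = M_Q·4.467/EI, so M_Q = 970.4/4.467 = 217.3 kN·m (hogging).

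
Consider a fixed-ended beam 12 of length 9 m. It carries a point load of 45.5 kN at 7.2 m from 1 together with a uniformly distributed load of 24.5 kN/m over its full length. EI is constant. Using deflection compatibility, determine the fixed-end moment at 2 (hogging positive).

Release both end moments; the primary structure is a simply-supported span 12 with redundants M_1 and M_2.
End rotations of the released simple span under the applied load (×1/EI):
  at 1: point load 45.5 at a = 7.2: Pab(L + b)/(6LEI) = 117.9/EI
  at 2: point load 45.5 at a = 7.2: Pab(L + a)/(6LEI) = 176.9/EI
  at 1: UDL 24.5: wL³/(24EI) = 744.2/EI
  at 2: UDL 24.5: wL³/(24EI) = 744.2/EI
  θ_10 = 862.1/EI,  θ_20 = 921.1/EI
Flexibility coefficients: a unit moment at one end gives L/(3EI) there and L/(6EI) at the far end, so f₁₁ = f₂₂ = 3/EI and f₁₂ = f₂₁ = 1.5/EI.
Compatibility — zero rotation at each built-in end:
  3 M_1 + 1.5 M_2 = 862.1
  1.5 M_1 + 3 M_2 = 921.1
Solving the pair gives M_1 = 178.5 kN·m and M_2 = 217.8 kN·m (hogging).

M_2 = 217.8 kN·m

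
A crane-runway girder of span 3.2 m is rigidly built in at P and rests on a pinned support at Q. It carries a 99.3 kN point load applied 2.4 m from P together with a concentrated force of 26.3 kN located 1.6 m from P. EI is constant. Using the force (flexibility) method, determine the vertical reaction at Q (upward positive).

Remove the prop at Q; the released (primary) structure is a cantilever built in at P.
Deflection at Q on the released cantilever, summing each load's contribution:
  point load 99.3 at a = 2.4: Pa²(3L − a)/(6EI) = 686.4/EI
  point load 26.3 at a = 1.6: Pa²(3L − a)/(6EI) = 89.77/EI
  δ_0 = 776.1/EI
Flexibility coefficient — unit upward force at Q: δ_{QQ} = L³/(3EI) = 10.92/EI.
Compatibility at Q: δ_0 − R_Q·δ_{QQ} = 0, so R_Q = 776.1/10.92 = 71.06 kN.

R_Q = 71.06 kN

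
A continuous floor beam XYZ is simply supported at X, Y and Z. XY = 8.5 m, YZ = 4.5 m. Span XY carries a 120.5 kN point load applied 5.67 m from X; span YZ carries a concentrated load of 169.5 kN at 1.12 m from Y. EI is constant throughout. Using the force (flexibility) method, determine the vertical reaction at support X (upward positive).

Take M_Y as the redundant. Released structure: two simple spans XY and YZ with a hinge at Y.
Discontinuity in slope at Y on the released structure — sum the simple-span end rotations:
  span XY: point load 120.5 at a = 5.67: Pab(L + a)/(6LEI) = 537.2/EI
  span YZ: point load 169.5 at a = 1.12: Pab(L + b)/(6LEI) = 187.3/EI
  relative rotation θ_0 = (537.2 + 187.3)/EI = 724.5/EI
A unit hogging moment at Y produces rotation L₁/(3EI) + L₂/(3EI) = 4.333/EI.
Compatibility: M_Y·(L₁+L₂)/(3EI) = θ_0, giving M_Y = 167.2 kN·m (hogging).
Span XY, ΣM about X with M_Y applied at Y: R_Y^{XY}·8.5 = 683.2 + 167.2, so R_Y^{XY} = 100.1 kN and R_X = 120.5 − 100.1 = 20.45 kN.

R_X = 20.45 kN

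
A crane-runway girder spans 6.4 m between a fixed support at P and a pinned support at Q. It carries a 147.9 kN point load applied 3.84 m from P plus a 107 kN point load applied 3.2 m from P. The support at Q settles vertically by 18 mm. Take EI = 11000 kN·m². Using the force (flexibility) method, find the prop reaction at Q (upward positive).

R_Q = 95.06 kN

Take the reaction at Q as the redundant and release it; the primary structure is a cantilever fixed at P.
Primary-structure tip deflection at Q by superposition:
  point load 147.9 at a = 3.84: Pa²(3L − a)/(6EI) = 5583/EI
  point load 107 at a = 3.2: Pa²(3L − a)/(6EI) = 2922/EI
  δ_0 = 8505/EI
Tip deflection under a unit load at Q: L³/(3EI) = 87.38/EI.
With EI = 11000 kN·m²: δ_0 = 0.77317 m and δ_{QQ} = 0.007944 m/kN.
Compatibility — the beam at Q must follow the support down by 0.018 m: δ_0 − R_Q·δ_{QQ} = 0.018, so R_Q = (0.77317 − 0.018)/0.007944 = 95.06 kN.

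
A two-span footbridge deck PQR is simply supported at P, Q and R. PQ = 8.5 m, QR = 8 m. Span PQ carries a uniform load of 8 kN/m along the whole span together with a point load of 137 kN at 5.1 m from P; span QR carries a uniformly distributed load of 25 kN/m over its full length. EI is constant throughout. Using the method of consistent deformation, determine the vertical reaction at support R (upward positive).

Release continuity at Q by inserting a hinge; the redundant is the internal moment M_Q. The primary structure is two simply-supported spans PQ and QR.
End slopes at the hinge Q, treating each span as simply supported:
  span PQ: UDL 8: wL³/(24EI) = 204.7/EI
  span PQ: point load 137 at a = 5.1: Pab(L + a)/(6LEI) = 633.5/EI
  span QR: UDL 25: wL³/(24EI) = 533.3/EI
  relative rotation θ_0 = (838.2 + 533.3)/EI = 1372/EI
A unit hogging moment at Q produces rotation L₁/(3EI) + L₂/(3EI) = 5.5/EI.
Compatibility: M_Q·(L₁+L₂)/(3EI) = θ_0, giving M_Q = 249.4 kN·m (hogging).
Span QR, ΣM about R: R_Q^{QR}·8 = 800 + 249.4, so R_Q^{QR} = 131.2 kN and R_R = 200 − 131.2 = 68.83 kN.

R_R = 68.83 kN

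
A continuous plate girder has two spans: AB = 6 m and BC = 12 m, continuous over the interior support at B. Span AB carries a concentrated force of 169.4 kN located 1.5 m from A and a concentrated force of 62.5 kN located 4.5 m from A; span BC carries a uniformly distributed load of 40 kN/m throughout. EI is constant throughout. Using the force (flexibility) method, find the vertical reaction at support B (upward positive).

Take M_B as the redundant. Released structure: two simple spans AB and BC with a hinge at B.
Discontinuity in slope at B on the released structure — sum the simple-span end rotations:
  span AB: point load 169.4 at a = 1.5: Pab(L + a)/(6LEI) = 238.2/EI
  span AB: point load 62.5 at a = 4.5: Pab(L + a)/(6LEI) = 123/EI
  span BC: UDL 40: wL³/(24EI) = 2880/EI
  relative rotation θ_0 = (361.3 + 2880)/EI = 3241/EI
A unit hogging moment at B produces rotation L₁/(3EI) + L₂/(3EI) = 6/EI.
Compatibility: M_B·(L₁+L₂)/(3EI) = θ_0, giving M_B = 540.2 kN·m (hogging).
Span AB, ΣM about A with M_B applied at B: R_B^{AB}·6 = 535.4 + 540.2, so R_B^{AB} = 179.3 kN and R_A = 231.9 − 179.3 = 52.64 kN.
Span BC, ΣM about C: R_B^{BC}·12 = 2880 + 540.2, so R_B^{BC} = 285 kN and R_C = 480 − 285 = 195 kN.
R_B = 179.3 + 285 = 464.3 kN.

R_B = 464.3 kN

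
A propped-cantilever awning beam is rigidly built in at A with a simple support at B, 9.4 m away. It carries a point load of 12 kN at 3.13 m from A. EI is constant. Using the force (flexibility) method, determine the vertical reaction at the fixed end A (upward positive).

R_A = 10.23 kN

Release the roller at B. Primary structure: cantilever fixed at A.
Deflection at B on the released cantilever, summing each load's contribution:
  point load 12 at a = 3.13: Pa²(3L − a)/(6EI) = 491.2/EI
Tip deflection under a unit load at B: L³/(3EI) = 276.9/EI.
The prop prevents deflection at B: R_B = δ_0/δ_{BB} = 491.2/276.9 = 1.774 kN.
Vertical equilibrium: R_A = ΣP − R_B = 12 − 1.774 = 10.23 kN.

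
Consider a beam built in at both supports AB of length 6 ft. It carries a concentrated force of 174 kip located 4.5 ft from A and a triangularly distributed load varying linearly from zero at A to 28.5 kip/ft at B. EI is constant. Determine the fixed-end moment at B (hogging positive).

M_B = 198.1 kip·ft

Release both end moments; the primary structure is a simply-supported span AB with redundants M_A and M_B.
Simple-span end rotations at A and B under the given loads:
  at A: point load 174 at a = 4.5: Pab(L + b)/(6LEI) = 244.7/EI
  at B: point load 174 at a = 4.5: Pab(L + a)/(6LEI) = 342.6/EI
  at A: triangular load, peak 28.5: 7w₀L³/(360EI) = 119.7/EI
  at B: triangular load, peak 28.5: w₀L³/(45EI) = 136.8/EI
  θ_A0 = 364.4/EI,  θ_B0 = 479.4/EI
Flexibility coefficients: a unit moment at one end gives L/(3EI) there and L/(6EI) at the far end, so f₁₁ = f₂₂ = 2/EI and f₁₂ = f₂₁ = 1/EI.
Compatibility — zero rotation at each built-in end:
  2 M_A + 1 M_B = 364.4
  1 M_A + 2 M_B = 479.4
Solving the pair gives M_A = 83.14 kip·ft and M_B = 198.1 kip·ft (hogging).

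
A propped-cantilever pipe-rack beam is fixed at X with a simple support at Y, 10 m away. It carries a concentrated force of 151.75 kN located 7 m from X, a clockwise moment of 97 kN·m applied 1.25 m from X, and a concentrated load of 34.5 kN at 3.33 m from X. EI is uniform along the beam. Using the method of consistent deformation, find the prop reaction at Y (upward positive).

R_Y = 94.02 kN

Choose R_Y as the redundant. The primary structure is the cantilever fixed at X.
Primary-structure tip deflection at Y by superposition:
  point load 151.75 at a = 7: Pa²(3L − a)/(6EI) = 28504/EI
  clockwise couple 97 at a = 1.25: M₀a(2L − a)/(2EI) = 1137/EI
  point load 34.5 at a = 3.33: Pa²(3L − a)/(6EI) = 1701/EI
  δ_0 = 31341/EI
Flexibility coefficient — unit upward force at Y: δ_{YY} = L³/(3EI) = 333.3/EI.
The prop prevents deflection at Y: R_Y = δ_0/δ_{YY} = 31341/333.3 = 94.02 kN.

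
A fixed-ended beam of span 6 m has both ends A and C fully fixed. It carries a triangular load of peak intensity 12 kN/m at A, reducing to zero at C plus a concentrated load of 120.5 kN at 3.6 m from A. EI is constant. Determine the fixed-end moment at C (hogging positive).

M_C = 118.5 kN·m

Take the two fixed-end moments M_A, M_C as redundants; the released structure is the simple span AC.
On the primary (simply-supported) span, the end slopes from the loading are:
  at A: triangular load, peak 12: w₀L³/(45EI) = 57.6/EI
  at C: triangular load, peak 12: 7w₀L³/(360EI) = 50.4/EI
  at A: point load 120.5 at a = 3.6: Pab(L + b)/(6LEI) = 242.9/EI
  at C: point load 120.5 at a = 3.6: Pab(L + a)/(6LEI) = 277.6/EI
  θ_A0 = 300.5/EI,  θ_C0 = 328/EI
Flexibility coefficients: a unit moment at one end gives L/(3EI) there and L/(6EI) at the far end, so f₁₁ = f₂₂ = 2/EI and f₁₂ = f₂₁ = 1/EI.
Compatibility — zero rotation at each built-in end:
  2 M_A + 1 M_C = 300.5
  1 M_A + 2 M_C = 328
Solving the pair gives M_A = 91.01 kN·m and M_C = 118.5 kN·m (hogging).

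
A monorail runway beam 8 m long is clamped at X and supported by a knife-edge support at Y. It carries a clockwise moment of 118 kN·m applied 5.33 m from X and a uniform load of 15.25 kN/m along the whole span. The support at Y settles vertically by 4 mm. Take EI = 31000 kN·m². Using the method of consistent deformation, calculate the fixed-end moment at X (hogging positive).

Remove the prop at Y; the released (primary) structure is a cantilever built in at X.
Primary-structure tip deflection at Y by superposition:
  clockwise couple 118 at a = 5.33: M₀a(2L − a)/(2EI) = 3355/EI
  UDL 15.25: wL⁴/(8EI) = 7808/EI
  δ_0 = 11163/EI
Tip deflection under a unit load at Y: L³/(3EI) = 170.7/EI.
With EI = 31000 kN·m²: δ_0 = 0.36011 m and δ_{YY} = 0.005505 m/kN.
Compatibility — the beam at Y must follow the support down by 0.004 m: δ_0 − R_Y·δ_{YY} = 0.004, so R_Y = (0.36011 − 0.004)/0.005505 = 64.68 kN.
Moment equilibrium about X: M_X = Σ(load moments about X) − R_Y·L = 606 − 64.68×8 = 88.53 kN·m.

M_X = 88.53 kN·m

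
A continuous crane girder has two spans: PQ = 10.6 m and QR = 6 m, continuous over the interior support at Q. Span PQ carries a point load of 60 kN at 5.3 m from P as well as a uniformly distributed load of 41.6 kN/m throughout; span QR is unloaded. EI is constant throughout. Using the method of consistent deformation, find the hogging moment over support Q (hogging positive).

M_Q = 449.2 kN·m

Insert a hinge at Q; M_Q is the redundant, and each span becomes simply supported.
Rotations at Q on the released spans (each span's end-slope, ×1/EI):
  span PQ: point load 60 at a = 5.3: Pab(L + a)/(6LEI) = 421.4/EI
  span PQ: UDL 41.6: wL³/(24EI) = 2064/EI
  relative rotation θ_0 = (2486 + 0)/EI = 2486/EI
A unit hogging moment at Q produces rotation L₁/(3EI) + L₂/(3EI) = 5.533/EI.
Compatibility: M_Q·(L₁+L₂)/(3EI) = θ_0, giving M_Q = 449.2 kN·m (hogging).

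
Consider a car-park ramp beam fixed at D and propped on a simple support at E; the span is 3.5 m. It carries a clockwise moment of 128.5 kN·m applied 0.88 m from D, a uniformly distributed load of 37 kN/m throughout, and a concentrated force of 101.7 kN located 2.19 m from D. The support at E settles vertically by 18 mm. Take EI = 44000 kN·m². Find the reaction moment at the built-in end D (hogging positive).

M_D = 351.7 kN·m

Choose R_E as the redundant. The primary structure is the cantilever fixed at D.
Downward deflection at the released point E due to the loads:
  clockwise couple 128.5 at a = 0.88: M₀a(2L − a)/(2EI) = 346/EI
  UDL 37: wL⁴/(8EI) = 694/EI
  point load 101.7 at a = 2.19: Pa²(3L − a)/(6EI) = 675.6/EI
  δ_0 = 1716/EI
Flexibility coefficient — unit upward force at E: δ_{EE} = L³/(3EI) = 14.29/EI.
With EI = 44000 kN·m²: δ_0 = 0.038991 m and δ_{EE} = 0.000325 m/kN.
Compatibility — the beam at E must follow the support down by 0.018 m: δ_0 − R_E·δ_{EE} = 0.018, so R_E = (0.038991 − 0.018)/0.000325 = 64.63 kN.
Moment equilibrium about D: M_D = Σ(load moments about D) − R_E·L = 577.8 − 64.63×3.5 = 351.7 kN·m.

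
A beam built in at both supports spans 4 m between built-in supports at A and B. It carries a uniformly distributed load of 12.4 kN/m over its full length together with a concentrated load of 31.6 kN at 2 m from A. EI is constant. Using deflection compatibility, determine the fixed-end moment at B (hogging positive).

Take the two fixed-end moments M_A, M_B as redundants; the released structure is the simple span AB.
On the primary (simply-supported) span, the end slopes from the loading are:
  at A: UDL 12.4: wL³/(24EI) = 33.07/EI
  at B: UDL 12.4: wL³/(24EI) = 33.07/EI
  at A: point load 31.6 at a = 2: Pab(L + b)/(6LEI) = 31.6/EI
  at B: point load 31.6 at a = 2: Pab(L + a)/(6LEI) = 31.6/EI
  θ_A0 = 64.67/EI,  θ_B0 = 64.67/EI
Flexibility coefficients: a unit moment at one end gives L/(3EI) there and L/(6EI) at the far end, so f₁₁ = f₂₂ = 1.333/EI and f₁₂ = f₂₁ = 0.6667/EI.
Compatibility — zero rotation at each built-in end:
  1.333 M_A + 0.6667 M_B = 64.67
  0.6667 M_A + 1.333 M_B = 64.67
Solving the pair gives M_A = 32.33 kN·m and M_B = 32.33 kN·m (hogging).

M_B = 32.33 kN·m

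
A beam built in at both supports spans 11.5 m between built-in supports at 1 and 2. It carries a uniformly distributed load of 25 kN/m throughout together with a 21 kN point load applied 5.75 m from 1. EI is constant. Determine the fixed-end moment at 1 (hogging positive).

Take the two fixed-end moments M_1, M_2 as redundants; the released structure is the simple span 12.
End rotations of the released simple span under the applied load (×1/EI):
  at 1: UDL 25: wL³/(24EI) = 1584/EI
  at 2: UDL 25: wL³/(24EI) = 1584/EI
  at 1: point load 21 at a = 5.75: Pab(L + b)/(6LEI) = 173.6/EI
  at 2: point load 21 at a = 5.75: Pab(L + a)/(6LEI) = 173.6/EI
  θ_10 = 1758/EI,  θ_20 = 1758/EI
Flexibility coefficients: a unit moment at one end gives L/(3EI) there and L/(6EI) at the far end, so f₁₁ = f₂₂ = 3.833/EI and f₁₂ = f₂₁ = 1.917/EI.
Compatibility — zero rotation at each built-in end:
  3.833 M_1 + 1.917 M_2 = 1758
  1.917 M_1 + 3.833 M_2 = 1758
Solving the pair gives M_1 = 305.7 kN·m and M_2 = 305.7 kN·m (hogging).

M_1 = 305.7 kN·m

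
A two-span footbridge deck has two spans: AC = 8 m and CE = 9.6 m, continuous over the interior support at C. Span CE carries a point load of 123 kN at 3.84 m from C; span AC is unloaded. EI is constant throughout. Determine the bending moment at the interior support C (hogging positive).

Insert a hinge at C; M_C is the redundant, and each span becomes simply supported.
Rotations at C on the released spans (each span's end-slope, ×1/EI):
  span CE: point load 123 at a = 3.84: Pab(L + b)/(6LEI) = 725.5/EI
  relative rotation θ_0 = (0 + 725.5)/EI = 725.5/EI
A unit hogging moment at C produces rotation L₁/(3EI) + L₂/(3EI) = 5.867/EI.
Slope continuity at C: θ_0 = M_C·5.867/EI, so M_C = 725.5/5.867 = 123.7 kN·m (hogging).

M_C = 123.7 kN·m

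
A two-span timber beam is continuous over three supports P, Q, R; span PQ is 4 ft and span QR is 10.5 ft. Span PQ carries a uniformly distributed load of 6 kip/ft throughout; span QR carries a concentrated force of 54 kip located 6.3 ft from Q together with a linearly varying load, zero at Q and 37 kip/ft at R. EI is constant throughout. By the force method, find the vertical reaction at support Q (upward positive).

Release continuity at Q by inserting a hinge; the redundant is the internal moment M_Q. The primary structure is two simply-supported spans PQ and QR.
End slopes at the hinge Q, treating each span as simply supported:
  span PQ: UDL 6: wL³/(24EI) = 16/EI
  span QR: point load 54 at a = 6.3: Pab(L + b)/(6LEI) = 333.4/EI
  span QR: triangular load, peak 37: 7w₀L³/(360EI) = 832.8/EI
  relative rotation θ_0 = (16 + 1166)/EI = 1182/EI
A unit hogging moment at Q produces rotation L₁/(3EI) + L₂/(3EI) = 4.833/EI.
Slope continuity at Q: θ_0 = M_Q·4.833/EI, so M_Q = 1182/4.833 = 244.6 kip·ft (hogging).
Span PQ, ΣM about P with M_Q applied at Q: R_Q^{PQ}·4 = 48 + 244.6, so R_Q^{PQ} = 73.15 kip and R_P = 24 − 73.15 = -49.15 kip.
Span QR, ΣM about R: R_Q^{QR}·10.5 = 906.7 + 244.6, so R_Q^{QR} = 109.6 kip and R_R = 248.2 − 109.6 = 138.6 kip.
R_Q = 73.15 + 109.6 = 182.8 kip.

R_Q = 182.8 kip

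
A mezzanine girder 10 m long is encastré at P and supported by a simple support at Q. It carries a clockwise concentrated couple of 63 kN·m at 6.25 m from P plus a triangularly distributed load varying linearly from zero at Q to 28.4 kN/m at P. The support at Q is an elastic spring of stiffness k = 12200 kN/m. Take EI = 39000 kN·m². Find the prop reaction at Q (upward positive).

R_Q = 36.17 kN

Take the reaction at Q as the redundant and release it; the primary structure is a cantilever fixed at P.
Downward deflection at the released point Q due to the loads:
  clockwise couple 63 at a = 6.25: M₀a(2L − a)/(2EI) = 2707/EI
  triangular load, peak 28.4 at the fixed end: w₀L⁴/(30EI) = 9467/EI
  δ_0 = 12174/EI
Flexibility coefficient — unit upward force at Q: δ_{QQ} = L³/(3EI) = 333.3/EI.
With EI = 39000 kN·m²: δ_0 = 0.31215 m and δ_{QQ} = 0.008547 m/kN.
Compatibility — the spring shortens by R_Q/k under the reaction it provides: δ_0 − R_Q·δ_{QQ} = R_Q/k. With 1/k = 0.000082 m/kN, R_Q = δ_0 / (δ_{QQ} + 1/k) = 0.31215 / (0.008547 + 0.000082) = 36.17 kN.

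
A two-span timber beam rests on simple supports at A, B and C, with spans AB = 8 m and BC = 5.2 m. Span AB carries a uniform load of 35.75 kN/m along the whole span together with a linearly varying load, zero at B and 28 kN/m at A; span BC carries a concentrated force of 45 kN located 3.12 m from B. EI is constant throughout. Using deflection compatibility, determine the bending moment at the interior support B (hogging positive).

M_B = 252.2 kN·m

Take M_B as the redundant. Released structure: two simple spans AB and BC with a hinge at B.
End slopes at the hinge B, treating each span as simply supported:
  span AB: UDL 35.75: wL³/(24EI) = 762.7/EI
  span AB: triangular load, peak 28: 7w₀L³/(360EI) = 278.8/EI
  span BC: point load 45 at a = 3.12: Pab(L + b)/(6LEI) = 68.14/EI
  relative rotation θ_0 = (1041 + 68.14)/EI = 1110/EI
A unit hogging moment at B produces rotation L₁/(3EI) + L₂/(3EI) = 4.4/EI.
Slope continuity at B: θ_0 = M_B·4.4/EI, so M_B = 1110/4.4 = 252.2 kN·m (hogging).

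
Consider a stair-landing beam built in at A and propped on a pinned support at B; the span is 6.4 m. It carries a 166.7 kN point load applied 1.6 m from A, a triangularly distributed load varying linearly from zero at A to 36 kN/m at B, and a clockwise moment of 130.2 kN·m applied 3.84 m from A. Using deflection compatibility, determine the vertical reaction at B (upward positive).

Choose R_B as the redundant. The primary structure is the cantilever fixed at A.
Primary-structure tip deflection at B by superposition:
  point load 166.7 at a = 1.6: Pa²(3L − a)/(6EI) = 1252/EI
  triangular load, peak 36 at the free end: 11w₀L⁴/(120EI) = 5536/EI
  clockwise couple 130.2 at a = 3.84: M₀a(2L − a)/(2EI) = 2240/EI
  δ_0 = 9028/EI
Flexibility coefficient — unit upward force at B: δ_{BB} = L³/(3EI) = 87.38/EI.
Compatibility at B: δ_0 − R_B·δ_{BB} = 0, so R_B = 9028/87.38 = 103.3 kN.

R_B = 103.3 kN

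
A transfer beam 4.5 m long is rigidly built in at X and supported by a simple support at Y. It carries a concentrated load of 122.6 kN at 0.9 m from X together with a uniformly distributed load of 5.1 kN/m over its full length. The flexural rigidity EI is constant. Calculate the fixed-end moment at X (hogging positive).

Choose R_Y as the redundant. The primary structure is the cantilever fixed at X.
Downward deflection at the released point Y due to the loads:
  point load 122.6 at a = 0.9: Pa²(3L − a)/(6EI) = 208.5/EI
  UDL 5.1: wL⁴/(8EI) = 261.4/EI
  δ_0 = 470/EI
Tip deflection under a unit load at Y: L³/(3EI) = 30.38/EI.
Compatibility at Y: δ_0 − R_Y·δ_{YY} = 0, so R_Y = 470/30.38 = 15.47 kN.
Moment equilibrium about X: M_X = Σ(load moments about X) − R_Y·L = 162 − 15.47×4.5 = 92.35 kN·m.

M_X = 92.35 kN·m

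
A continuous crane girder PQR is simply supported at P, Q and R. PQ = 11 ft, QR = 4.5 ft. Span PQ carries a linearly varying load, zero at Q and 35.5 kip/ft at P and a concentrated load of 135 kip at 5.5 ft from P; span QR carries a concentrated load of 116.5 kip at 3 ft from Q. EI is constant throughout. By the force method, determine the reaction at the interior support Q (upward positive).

Take M_Q as the redundant. Released structure: two simple spans PQ and QR with a hinge at Q.
End slopes at the hinge Q, treating each span as simply supported:
  span PQ: triangular load, peak 35.5: 7w₀L³/(360EI) = 918.8/EI
  span PQ: point load 135 at a = 5.5: Pab(L + a)/(6LEI) = 1021/EI
  span QR: point load 116.5 at a = 3: Pab(L + b)/(6LEI) = 116.5/EI
  relative rotation θ_0 = (1940 + 116.5)/EI = 2056/EI
A unit hogging moment at Q produces rotation L₁/(3EI) + L₂/(3EI) = 5.167/EI.
Compatibility: M_Q·(L₁+L₂)/(3EI) = θ_0, giving M_Q = 398 kip·ft (hogging).
Span PQ, ΣM about P with M_Q applied at Q: R_Q^{PQ}·11 = 1458 + 398, so R_Q^{PQ} = 168.8 kip and R_P = 330.2 − 168.8 = 161.5 kip.
Span QR, ΣM about R: R_Q^{QR}·4.5 = 174.8 + 398, so R_Q^{QR} = 127.3 kip and R_R = 116.5 − 127.3 = -10.77 kip.
R_Q = 168.8 + 127.3 = 296 kip.

R_Q = 296 kip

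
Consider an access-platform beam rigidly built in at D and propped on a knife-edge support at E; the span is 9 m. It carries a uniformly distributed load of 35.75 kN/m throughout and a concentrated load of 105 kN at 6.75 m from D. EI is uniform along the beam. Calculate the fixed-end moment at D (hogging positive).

Release the roller at E. Primary structure: cantilever fixed at D.
Deflection at E on the released cantilever, summing each load's contribution:
  UDL 35.75: wL⁴/(8EI) = 29319/EI
  point load 105 at a = 6.75: Pa²(3L − a)/(6EI) = 16146/EI
  δ_0 = 45466/EI
Flexibility coefficient — unit upward force at E: δ_{EE} = L³/(3EI) = 243/EI.
Compatibility at E: δ_0 − R_E·δ_{EE} = 0, so R_E = 45466/243 = 187.1 kN.
Moment equilibrium about D: M_D = Σ(load moments about D) − R_E·L = 2157 − 187.1×9 = 472.7 kN·m.

M_D = 472.7 kN·m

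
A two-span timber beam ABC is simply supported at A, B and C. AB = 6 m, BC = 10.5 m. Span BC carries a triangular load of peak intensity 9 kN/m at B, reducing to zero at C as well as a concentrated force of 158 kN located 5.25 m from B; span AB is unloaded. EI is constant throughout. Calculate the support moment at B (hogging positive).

M_B = 240 kN·m

Insert a hinge at B; M_B is the redundant, and each span becomes simply supported.
Rotations at B on the released spans (each span's end-slope, ×1/EI):
  span BC: triangular load, peak 9: w₀L³/(45EI) = 231.5/EI
  span BC: point load 158 at a = 5.25: Pab(L + b)/(6LEI) = 1089/EI
  relative rotation θ_0 = (0 + 1320)/EI = 1320/EI
A unit hogging moment at B produces rotation L₁/(3EI) + L₂/(3EI) = 5.5/EI.
Compatibility: M_B·(L₁+L₂)/(3EI) = θ_0, giving M_B = 240 kN·m (hogging).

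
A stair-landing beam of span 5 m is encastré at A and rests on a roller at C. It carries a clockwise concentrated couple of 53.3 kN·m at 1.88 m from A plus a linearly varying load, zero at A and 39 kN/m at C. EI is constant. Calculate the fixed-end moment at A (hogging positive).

Take the reaction at C as the redundant and release it; the primary structure is a cantilever fixed at A.
Free-end deflection of the primary structure under the applied loading (downward +):
  clockwise couple 53.3 at a = 1.88: M₀a(2L − a)/(2EI) = 406.8/EI
  triangular load, peak 39 at the free end: 11w₀L⁴/(120EI) = 2234/EI
  δ_0 = 2641/EI
Flexibility coefficient — unit upward force at C: δ_{CC} = L³/(3EI) = 41.67/EI.
The prop prevents deflection at C: R_C = δ_0/δ_{CC} = 2641/41.67 = 63.39 kN.
Moment equilibrium about A: M_A = Σ(load moments about A) − R_C·L = 378.3 − 63.39×5 = 61.36 kN·m.

M_A = 61.36 kN·m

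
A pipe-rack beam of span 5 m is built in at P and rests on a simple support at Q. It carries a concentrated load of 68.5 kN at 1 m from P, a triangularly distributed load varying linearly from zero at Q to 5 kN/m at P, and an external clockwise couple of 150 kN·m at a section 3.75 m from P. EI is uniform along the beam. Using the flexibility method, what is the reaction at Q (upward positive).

R_Q = 48.52 kN

Choose R_Q as the redundant. The primary structure is the cantilever fixed at P.
Deflection at Q on the released cantilever, summing each load's contribution:
  point load 68.5 at a = 1: Pa²(3L − a)/(6EI) = 159.8/EI
  triangular load, peak 5 at the fixed end: w₀L⁴/(30EI) = 104.2/EI
  clockwise couple 150 at a = 3.75: M₀a(2L − a)/(2EI) = 1758/EI
  δ_0 = 2022/EI
Flexibility coefficient — unit upward force at Q: δ_{QQ} = L³/(3EI) = 41.67/EI.
The prop prevents deflection at Q: R_Q = δ_0/δ_{QQ} = 2022/41.67 = 48.52 kN.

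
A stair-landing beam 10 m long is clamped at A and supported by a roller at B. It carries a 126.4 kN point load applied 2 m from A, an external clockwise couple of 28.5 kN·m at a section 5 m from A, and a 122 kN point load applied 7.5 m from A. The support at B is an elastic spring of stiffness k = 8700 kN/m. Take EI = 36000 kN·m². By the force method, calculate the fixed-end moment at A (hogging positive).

Choose R_B as the redundant. The primary structure is the cantilever fixed at A.
Downward deflection at the released point B due to the loads:
  point load 126.4 at a = 2: Pa²(3L − a)/(6EI) = 2359/EI
  clockwise couple 28.5 at a = 5: M₀a(2L − a)/(2EI) = 1069/EI
  point load 122 at a = 7.5: Pa²(3L − a)/(6EI) = 25734/EI
  δ_0 = 29163/EI
Tip deflection under a unit load at B: L³/(3EI) = 333.3/EI.
With EI = 36000 kN·m²: δ_0 = 0.81007 m and δ_{BB} = 0.009259 m/kN.
Compatibility — the spring shortens by R_B/k under the reaction it provides: δ_0 − R_B·δ_{BB} = R_B/k. With 1/k = 0.000115 m/kN, R_B = δ_0 / (δ_{BB} + 1/k) = 0.81007 / (0.009259 + 0.000115) = 86.42 kN.
Moment equilibrium about A: M_A = Σ(load moments about A) − R_B·L = 1196 − 86.42×10 = 332.1 kN·m.

M_A = 332.1 kN·m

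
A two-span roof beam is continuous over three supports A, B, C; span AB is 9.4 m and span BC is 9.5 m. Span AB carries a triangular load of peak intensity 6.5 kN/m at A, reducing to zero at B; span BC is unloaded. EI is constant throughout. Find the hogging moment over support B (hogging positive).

M_B = 16.66 kN·m

Insert a hinge at B; M_B is the redundant, and each span becomes simply supported.
Discontinuity in slope at B on the released structure — sum the simple-span end rotations:
  span AB: triangular load, peak 6.5: 7w₀L³/(360EI) = 105/EI
  relative rotation θ_0 = (105 + 0)/EI = 105/EI
A unit hogging moment at B produces rotation L₁/(3EI) + L₂/(3EI) = 6.3/EI.
Compatibility: M_B·(L₁+L₂)/(3EI) = θ_0, giving M_B = 16.66 kN·m (hogging).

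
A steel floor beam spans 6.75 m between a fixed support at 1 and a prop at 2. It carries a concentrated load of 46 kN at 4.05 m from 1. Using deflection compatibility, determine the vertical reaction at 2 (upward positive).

Release the roller at 2. Primary structure: cantilever fixed at 1.
Primary-structure tip deflection at 2 by superposition:
  point load 46 at a = 4.05: Pa²(3L − a)/(6EI) = 2037/EI
Flexibility coefficient — unit upward force at 2: δ_{22} = L³/(3EI) = 102.5/EI.
The prop prevents deflection at 2: R_2 = δ_0/δ_{22} = 2037/102.5 = 19.87 kN.

R_2 = 19.87 kN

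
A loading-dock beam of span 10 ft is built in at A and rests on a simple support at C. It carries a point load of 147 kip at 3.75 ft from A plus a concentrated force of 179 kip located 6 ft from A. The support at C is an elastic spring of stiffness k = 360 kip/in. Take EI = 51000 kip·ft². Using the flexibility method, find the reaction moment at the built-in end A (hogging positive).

M_A = 616.4 kip·ft

Release the roller at C. Primary structure: cantilever fixed at A.
Primary-structure tip deflection at C by superposition:
  point load 147 at a = 3.75: Pa²(3L − a)/(6EI) = 9044/EI
  point load 179 at a = 6: Pa²(3L − a)/(6EI) = 25776/EI
  δ_0 = 34820/EI
Flexibility coefficient — unit upward force at C: δ_{CC} = L³/(3EI) = 333.3/EI.
With EI = 51000 kip·ft²: δ_0 = 0.68274 ft and δ_{CC} = 0.006536 ft/kip.
Compatibility — the spring shortens by R_C/k under the reaction it provides: δ_0 − R_C·δ_{CC} = R_C/k. With 1/k = 1/(360×12) ft/kip = 0.000231 ft/kip, R_C = δ_0 / (δ_{CC} + 1/k) = 0.68274 / (0.006536 + 0.000231) = 100.9 kip.
Moment equilibrium about A: M_A = Σ(load moments about A) − R_C·L = 1625 − 100.9×10 = 616.4 kip·ft.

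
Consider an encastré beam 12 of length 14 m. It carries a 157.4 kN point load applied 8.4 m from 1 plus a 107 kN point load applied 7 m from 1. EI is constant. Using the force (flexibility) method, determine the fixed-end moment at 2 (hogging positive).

M_2 = 504.6 kN·m

Release both end moments; the primary structure is a simply-supported span 12 with redundants M_1 and M_2.
End rotations of the released simple span under the applied load (×1/EI):
  at 1: point load 157.4 at a = 8.4: Pab(L + b)/(6LEI) = 1728/EI
  at 2: point load 157.4 at a = 8.4: Pab(L + a)/(6LEI) = 1974/EI
  at 1: point load 107 at a = 7: Pab(L + b)/(6LEI) = 1311/EI
  at 2: point load 107 at a = 7: Pab(L + a)/(6LEI) = 1311/EI
  θ_10 = 3038/EI,  θ_20 = 3285/EI
Flexibility coefficients: a unit moment at one end gives L/(3EI) there and L/(6EI) at the far end, so f₁₁ = f₂₂ = 4.667/EI and f₁₂ = f₂₁ = 2.333/EI.
Compatibility — zero rotation at each built-in end:
  4.667 M_1 + 2.333 M_2 = 3038
  2.333 M_1 + 4.667 M_2 = 3285
Solving the pair gives M_1 = 398.8 kN·m and M_2 = 504.6 kN·m (hogging).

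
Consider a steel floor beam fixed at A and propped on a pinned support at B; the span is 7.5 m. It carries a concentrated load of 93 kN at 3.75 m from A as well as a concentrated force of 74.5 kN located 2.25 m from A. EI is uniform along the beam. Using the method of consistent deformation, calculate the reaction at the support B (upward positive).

R_B = 38.11 kN

Release the roller at B. Primary structure: cantilever fixed at A.
Deflection at B on the released cantilever, summing each load's contribution:
  point load 93 at a = 3.75: Pa²(3L − a)/(6EI) = 4087/EI
  point load 74.5 at a = 2.25: Pa²(3L − a)/(6EI) = 1273/EI
  δ_0 = 5360/EI
Tip deflection under a unit load at B: L³/(3EI) = 140.6/EI.
Compatibility at B: δ_0 − R_B·δ_{BB} = 0, so R_B = 5360/140.6 = 38.11 kN.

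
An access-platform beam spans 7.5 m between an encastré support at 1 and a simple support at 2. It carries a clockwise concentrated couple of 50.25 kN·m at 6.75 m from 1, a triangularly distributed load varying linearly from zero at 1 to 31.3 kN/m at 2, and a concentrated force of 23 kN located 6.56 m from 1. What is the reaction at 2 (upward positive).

R_2 = 93.2 kN

Release the roller at 2. Primary structure: cantilever fixed at 1.
Primary-structure tip deflection at 2 by superposition:
  clockwise couple 50.25 at a = 6.75: M₀a(2L − a)/(2EI) = 1399/EI
  triangular load, peak 31.3 at the free end: 11w₀L⁴/(120EI) = 9078/EI
  point load 23 at a = 6.56: Pa²(3L − a)/(6EI) = 2629/EI
  δ_0 = 13107/EI
Flexibility coefficient — unit upward force at 2: δ_{22} = L³/(3EI) = 140.6/EI.
Compatibility at 2: δ_0 − R_2·δ_{22} = 0, so R_2 = 13107/140.6 = 93.2 kN.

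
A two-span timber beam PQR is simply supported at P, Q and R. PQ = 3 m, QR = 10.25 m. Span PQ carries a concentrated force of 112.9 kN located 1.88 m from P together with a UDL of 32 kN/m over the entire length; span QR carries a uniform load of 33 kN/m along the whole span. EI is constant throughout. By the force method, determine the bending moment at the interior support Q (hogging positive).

Take M_Q as the redundant. Released structure: two simple spans PQ and QR with a hinge at Q.
Rotations at Q on the released spans (each span's end-slope, ×1/EI):
  span PQ: point load 112.9 at a = 1.88: Pab(L + a)/(6LEI) = 64.45/EI
  span PQ: UDL 32: wL³/(24EI) = 36/EI
  span QR: UDL 33: wL³/(24EI) = 1481/EI
  relative rotation θ_0 = (100.4 + 1481)/EI = 1581/EI
A unit hogging moment at Q produces rotation L₁/(3EI) + L₂/(3EI) = 4.417/EI.
Slope continuity at Q: θ_0 = M_Q·4.417/EI, so M_Q = 1581/4.417 = 358 kN·m (hogging).

M_Q = 358 kN·m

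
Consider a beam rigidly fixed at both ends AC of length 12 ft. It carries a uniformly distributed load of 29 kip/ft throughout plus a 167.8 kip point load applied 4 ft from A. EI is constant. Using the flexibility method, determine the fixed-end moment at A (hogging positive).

Take the two fixed-end moments M_A, M_C as redundants; the released structure is the simple span AC.
On the primary (simply-supported) span, the end slopes from the loading are:
  at A: UDL 29: wL³/(24EI) = 2088/EI
  at C: UDL 29: wL³/(24EI) = 2088/EI
  at A: point load 167.8 at a = 4: Pab(L + b)/(6LEI) = 1492/EI
  at C: point load 167.8 at a = 4: Pab(L + a)/(6LEI) = 1193/EI
  θ_A0 = 3580/EI,  θ_C0 = 3281/EI
Flexibility coefficients: a unit moment at one end gives L/(3EI) there and L/(6EI) at the far end, so f₁₁ = f₂₂ = 4/EI and f₁₂ = f₂₁ = 2/EI.
Compatibility — zero rotation at each built-in end:
  4 M_A + 2 M_C = 3580
  2 M_A + 4 M_C = 3281
Solving the pair gives M_A = 646.3 kip·ft and M_C = 497.2 kip·ft (hogging).

M_A = 646.3 kip·ft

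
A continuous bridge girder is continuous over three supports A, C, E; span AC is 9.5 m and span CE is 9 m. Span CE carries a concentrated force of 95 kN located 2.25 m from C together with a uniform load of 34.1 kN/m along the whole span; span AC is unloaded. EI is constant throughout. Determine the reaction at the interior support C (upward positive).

Insert a hinge at C; M_C is the redundant, and each span becomes simply supported.
Rotations at C on the released spans (each span's end-slope, ×1/EI):
  span CE: point load 95 at a = 2.25: Pab(L + b)/(6LEI) = 420.8/EI
  span CE: UDL 34.1: wL³/(24EI) = 1036/EI
  relative rotation θ_0 = (0 + 1457)/EI = 1457/EI
A unit hogging moment at C produces rotation L₁/(3EI) + L₂/(3EI) = 6.167/EI.
Slope continuity at C: θ_0 = M_C·6.167/EI, so M_C = 1457/6.167 = 236.2 kN·m (hogging).
Span AC, ΣM about A with M_C applied at C: R_C^{AC}·9.5 = 0 + 236.2, so R_C^{AC} = 24.86 kN and R_A = 0 − 24.86 = -24.86 kN.
Span CE, ΣM about E: R_C^{CE}·9 = 2022 + 236.2, so R_C^{CE} = 250.9 kN and R_E = 401.9 − 250.9 = 151 kN.
R_C = 24.86 + 250.9 = 275.8 kN.

R_C = 275.8 kN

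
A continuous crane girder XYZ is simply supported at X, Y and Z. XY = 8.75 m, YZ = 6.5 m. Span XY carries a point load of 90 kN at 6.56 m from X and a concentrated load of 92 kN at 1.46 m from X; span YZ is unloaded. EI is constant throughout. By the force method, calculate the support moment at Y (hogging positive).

M_Y = 111.6 kN·m

Release continuity at Y by inserting a hinge; the redundant is the internal moment M_Y. The primary structure is two simply-supported spans XY and YZ.
End slopes at the hinge Y, treating each span as simply supported:
  span XY: point load 90 at a = 6.56: Pab(L + a)/(6LEI) = 377.1/EI
  span XY: point load 92 at a = 1.46: Pab(L + a)/(6LEI) = 190.4/EI
  relative rotation θ_0 = (567.5 + 0)/EI = 567.5/EI
A unit hogging moment at Y produces rotation L₁/(3EI) + L₂/(3EI) = 5.083/EI.
Compatibility: M_Y·(L₁+L₂)/(3EI) = θ_0, giving M_Y = 111.6 kN·m (hogging).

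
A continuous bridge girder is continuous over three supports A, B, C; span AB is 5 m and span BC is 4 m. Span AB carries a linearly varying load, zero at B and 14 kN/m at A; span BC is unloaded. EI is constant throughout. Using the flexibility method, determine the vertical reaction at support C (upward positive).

Insert a hinge at B; M_B is the redundant, and each span becomes simply supported.
Discontinuity in slope at B on the released structure — sum the simple-span end rotations:
  span AB: triangular load, peak 14: 7w₀L³/(360EI) = 34.03/EI
  relative rotation θ_0 = (34.03 + 0)/EI = 34.03/EI
A unit hogging moment at B produces rotation L₁/(3EI) + L₂/(3EI) = 3/EI.
Slope continuity at B: θ_0 = M_B·3/EI, so M_B = 34.03/3 = 11.34 kN·m (hogging).
Span BC, ΣM about C: R_B^{BC}·4 = 0 + 11.34, so R_B^{BC} = 2.836 kN and R_C = 0 − 2.836 = -2.836 kN.

R_C = -2.836 kN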